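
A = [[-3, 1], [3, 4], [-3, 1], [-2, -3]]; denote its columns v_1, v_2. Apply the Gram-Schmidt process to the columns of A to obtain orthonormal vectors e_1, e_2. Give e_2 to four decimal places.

e_2 = (0.4571, 0.6004, 0.4571, -0.4708)

e_1 = v_1/‖v_1‖ = (-3, 3, -3, -2)/5.5678 = (-0.5388, 0.5388, -0.5388, -0.3592).
r_{12} = e_1·v_2 = 2.1553.
u_2 = v_2 − 2.1553·e_1 = (2.1613, 2.8387, 2.1613, -2.2258).
‖u_2‖ = 4.7281, so e_2 = (0.4571, 0.6004, 0.4571, -0.4708).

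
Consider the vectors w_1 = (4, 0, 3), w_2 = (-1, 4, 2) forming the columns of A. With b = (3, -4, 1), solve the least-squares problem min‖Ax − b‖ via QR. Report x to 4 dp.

x = (0.6699, -0.8733)

e_1 = w_1/‖w_1‖ = (4, 0, 3)/5.0000 = (0.8000, 0.0000, 0.6000).
r_{12} = e_1·w_2 = 0.4000.
u_2 = w_2 − 0.4000·e_1 = (-1.3200, 4.0000, 1.7600).
‖u_2‖ = 4.5651, so e_2 = (-0.2892, 0.8762, 0.3855).
Qᵀb = (3.0000, -3.9868).
Back-substitute: x_2 = -3.9868/4.5651 = -0.8733.
x_1 = (3.0000 − 0.4000·(-0.8733))/5.0000 = 0.6699.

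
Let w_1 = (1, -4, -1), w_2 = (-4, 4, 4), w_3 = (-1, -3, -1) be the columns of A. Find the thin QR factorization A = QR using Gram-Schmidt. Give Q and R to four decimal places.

e_1 = w_1/‖w_1‖ = (1, -4, -1)/4.2426 = (0.2357, -0.9428, -0.2357).
r_{12} = e_1·w_2 = -5.6569.
u_2 = w_2 + 5.6569·e_1 = (-2.6667, -1.3333, 2.6667).
‖u_2‖ = 4.0000, so e_2 = (-0.6667, -0.3333, 0.6667).
r_{13} = e_1·w_3 = 2.8284; r_{23} = e_2·w_3 = 1.0000.
u_3 = w_3 − 2.8284·e_1 − 1.0000·e_2 = (-1.0000, 0.0000, -1.0000).
‖u_3‖ = 1.4142, so e_3 = (-0.7071, 0.0000, -0.7071).

Q = [[0.2357, -0.6667, -0.7071], [-0.9428, -0.3333, 0.0000], [-0.2357, 0.6667, -0.7071]], R = [[4.2426, -5.6569, 2.8284], [0.0000, 4.0000, 1.0000], [0.0000, 0.0000, 1.4142]]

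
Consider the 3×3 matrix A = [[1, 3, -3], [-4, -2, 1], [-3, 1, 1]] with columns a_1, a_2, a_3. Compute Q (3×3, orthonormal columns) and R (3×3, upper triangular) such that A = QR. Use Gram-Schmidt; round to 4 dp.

Q = [[0.1961, 0.7926, -0.5774], [-0.7845, -0.2265, -0.5774], [-0.5883, 0.5661, 0.5774]], R = [[5.0990, 1.5689, -1.9612], [0.0000, 3.3968, -2.0381], [0.0000, 0.0000, 1.7321]]

q_1 = a_1/‖a_1‖ = (1, -4, -3)/5.0990 = (0.1961, -0.7845, -0.5883).
r_{12} = q_1·a_2 = 1.5689.
u_2 = a_2 − 1.5689·q_1 = (2.6923, -0.7692, 1.9231).
‖u_2‖ = 3.3968, so q_2 = (0.7926, -0.2265, 0.5661).
r_{13} = q_1·a_3 = -1.9612; r_{23} = q_2·a_3 = -2.0381.
u_3 = a_3 + 1.9612·q_1 + 2.0381·q_2 = (-1.0000, -1.0000, 1.0000).
‖u_3‖ = 1.7321, so q_3 = (-0.5774, -0.5774, 0.5774).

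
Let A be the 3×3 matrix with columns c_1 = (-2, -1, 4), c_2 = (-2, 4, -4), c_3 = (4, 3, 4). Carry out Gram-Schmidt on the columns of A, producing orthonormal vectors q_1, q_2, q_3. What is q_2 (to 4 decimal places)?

q_1 = c_1/‖c_1‖ = (-2, -1, 4)/4.5826 = (-0.4364, -0.2182, 0.8729).
r_{12} = q_1·c_2 = -3.4915.
u_2 = c_2 + 3.4915·q_1 = (-3.5238, 3.2381, -0.9524).
‖u_2‖ = 4.8795, so q_2 = (-0.7222, 0.6636, -0.1952).

q_2 = (-0.7222, 0.6636, -0.1952)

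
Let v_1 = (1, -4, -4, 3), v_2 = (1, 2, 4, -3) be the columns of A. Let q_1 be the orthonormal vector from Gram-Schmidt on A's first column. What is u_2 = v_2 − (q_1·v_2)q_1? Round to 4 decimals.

v_1 = (1, -4, -4, 3); ‖v_1‖ = 6.4807, so q_1 = (0.1543, -0.6172, -0.6172, 0.4629).
q_1·v_2 = 0.1543·1 + (-0.6172)·2 + (-0.6172)·4 + 0.4629·(-3) = -4.9377.
u_2 = v_2 + 4.9377·q_1 = (1.7619, -1.0476, 0.9524, -0.7143).

u_2 = (1.7619, -1.0476, 0.9524, -0.7143)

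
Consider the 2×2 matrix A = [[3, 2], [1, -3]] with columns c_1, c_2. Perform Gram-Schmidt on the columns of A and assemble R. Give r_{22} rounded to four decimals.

e_1 = c_1/‖c_1‖ = (3, 1)/3.1623 = (0.9487, 0.3162).
r_{12} = e_1·c_2 = 0.9487.
u_2 = c_2 − 0.9487·e_1 = (1.1000, -3.3000).
r_{22} = ‖u_2‖ = 3.4785.

r_{22} = 3.4785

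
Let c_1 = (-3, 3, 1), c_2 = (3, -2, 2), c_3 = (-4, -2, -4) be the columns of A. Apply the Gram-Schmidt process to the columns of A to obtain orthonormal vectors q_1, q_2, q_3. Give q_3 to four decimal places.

q_3 = (-0.6447, -0.7252, 0.2417)

c_1 = (-3, 3, 1); ‖c_1‖ = 4.3589, so q_1 = (-0.6882, 0.6882, 0.2294).
q_1·c_2 = (-0.6882)·3 + 0.6882·(-2) + 0.2294·2 = -2.9824.
u_2 = c_2 + 2.9824·q_1 = (0.9474, 0.0526, 2.6842).
‖u_2‖ = 2.8470, so q_2 = (0.3328, 0.0185, 0.9428).
q_1·c_3 = (-0.6882)·(-4) + 0.6882·(-2) + 0.2294·(-4) = 0.4588; q_2·c_3 = 0.3328·(-4) + 0.0185·(-2) + 0.9428·(-4) = -5.1393.
u_3 = c_3 − 0.4588·q_1 + 5.1393·q_2 = (-1.9740, -2.2208, 0.7403).
‖u_3‖ = 3.0621, so q_3 = (-0.6447, -0.7252, 0.2417).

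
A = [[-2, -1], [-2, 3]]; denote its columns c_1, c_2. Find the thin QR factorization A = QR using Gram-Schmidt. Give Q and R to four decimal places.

q_1 = c_1/‖c_1‖ = (-2, -2)/2.8284 = (-0.7071, -0.7071).
r_{12} = q_1·c_2 = -1.4142.
u_2 = c_2 + 1.4142·q_1 = (-2.0000, 2.0000).
‖u_2‖ = 2.8284, so q_2 = (-0.7071, 0.7071).

Q = [[-0.7071, -0.7071], [-0.7071, 0.7071]], R = [[2.8284, -1.4142], [0.0000, 2.8284]]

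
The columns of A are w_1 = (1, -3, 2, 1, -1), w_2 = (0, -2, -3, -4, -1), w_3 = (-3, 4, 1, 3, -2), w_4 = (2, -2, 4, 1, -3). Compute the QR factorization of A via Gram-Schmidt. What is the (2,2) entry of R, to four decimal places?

w_1 = (1, -3, 2, 1, -1); ‖w_1‖ = 4.0000, so q_1 = (0.2500, -0.7500, 0.5000, 0.2500, -0.2500).
q_1·w_2 = 0.2500·0 + (-0.7500)·(-2) + 0.5000·(-3) + 0.2500·(-4) + (-0.2500)·(-1) = -0.7500.
u_2 = w_2 + 0.7500·q_1 = (0.1875, -2.5625, -2.6250, -3.8125, -1.1875).
r_{22} = ‖u_2‖ = 5.4256.

r_{22} = 5.4256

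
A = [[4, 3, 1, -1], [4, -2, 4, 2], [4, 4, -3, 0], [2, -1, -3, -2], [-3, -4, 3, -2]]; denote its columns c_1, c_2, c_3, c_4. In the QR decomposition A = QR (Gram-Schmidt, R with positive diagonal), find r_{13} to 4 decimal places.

c_1 = (4, 4, 4, 2, -3); ‖c_1‖ = 7.8102, so e_1 = (0.5121, 0.5121, 0.5121, 0.2561, -0.3841).
r_{13} = e_1·c_3 = -0.8963.

r_{13} = -0.8963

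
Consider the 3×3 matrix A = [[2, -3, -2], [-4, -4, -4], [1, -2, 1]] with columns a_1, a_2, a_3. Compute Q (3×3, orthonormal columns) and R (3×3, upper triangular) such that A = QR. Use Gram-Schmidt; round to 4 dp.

Q = [[0.4364, -0.7384, -0.5140], [-0.8729, -0.4861, -0.0428], [0.2182, -0.4674, 0.8567]], R = [[4.5826, 1.7457, 2.8368], [0.0000, 5.0943, 2.9538], [0.0000, 0.0000, 2.0561]]

a_1 = (2, -4, 1); ‖a_1‖ = 4.5826, so q_1 = (0.4364, -0.8729, 0.2182).
q_1·a_2 = 0.4364·(-3) + (-0.8729)·(-4) + 0.2182·(-2) = 1.7457.
u_2 = a_2 − 1.7457·q_1 = (-3.7619, -2.4762, -2.3810).
‖u_2‖ = 5.0943, so q_2 = (-0.7384, -0.4861, -0.4674).
q_1·a_3 = 0.4364·(-2) + (-0.8729)·(-4) + 0.2182·1 = 2.8368; q_2·a_3 = (-0.7384)·(-2) + (-0.4861)·(-4) + (-0.4674)·1 = 2.9538.
u_3 = a_3 − 2.8368·q_1 − 2.9538·q_2 = (-1.0569, -0.0881, 1.7615).
‖u_3‖ = 2.0561, so q_3 = (-0.5140, -0.0428, 0.8567).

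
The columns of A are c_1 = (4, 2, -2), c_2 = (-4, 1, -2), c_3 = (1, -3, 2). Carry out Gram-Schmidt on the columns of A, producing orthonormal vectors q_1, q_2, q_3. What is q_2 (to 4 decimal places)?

q_2 = (-0.5687, 0.4468, -0.6906)

c_1 = (4, 2, -2); ‖c_1‖ = 4.8990, so q_1 = (0.8165, 0.4082, -0.4082).
q_1·c_2 = 0.8165·(-4) + 0.4082·1 + (-0.4082)·(-2) = -2.0412.
u_2 = c_2 + 2.0412·q_1 = (-2.3333, 1.8333, -2.8333).
‖u_2‖ = 4.1028, so q_2 = (-0.5687, 0.4468, -0.6906).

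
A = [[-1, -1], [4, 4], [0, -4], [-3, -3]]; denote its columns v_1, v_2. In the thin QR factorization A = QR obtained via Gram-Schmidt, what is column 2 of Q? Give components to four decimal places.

v_1 = (-1, 4, 0, -3); ‖v_1‖ = 5.0990, so q_1 = (-0.1961, 0.7845, 0.0000, -0.5883).
q_1·v_2 = (-0.1961)·(-1) + 0.7845·4 + 0.0000·(-4) + (-0.5883)·(-3) = 5.0990.
u_2 = v_2 − 5.0990·q_1 = (0.0000, 0.0000, -4.0000, 0.0000).
‖u_2‖ = 4.0000, so q_2 = (0.0000, 0.0000, -1.0000, 0.0000).

q_2 = (0.0000, 0.0000, -1.0000, 0.0000)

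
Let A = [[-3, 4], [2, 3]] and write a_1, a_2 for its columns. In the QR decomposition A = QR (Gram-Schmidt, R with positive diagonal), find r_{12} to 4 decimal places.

r_{12} = -1.6641

a_1 = (-3, 2); ‖a_1‖ = 3.6056, so e_1 = (-0.8321, 0.5547).
r_{12} = e_1·a_2 = -1.6641.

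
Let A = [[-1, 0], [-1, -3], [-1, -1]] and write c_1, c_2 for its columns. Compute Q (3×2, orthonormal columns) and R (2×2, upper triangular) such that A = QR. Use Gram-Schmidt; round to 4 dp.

Q = [[-0.5774, 0.6172], [-0.5774, -0.7715], [-0.5774, 0.1543]], R = [[1.7321, 2.3094], [0.0000, 2.1602]]

e_1 = c_1/‖c_1‖ = (-1, -1, -1)/1.7321 = (-0.5774, -0.5774, -0.5774).
r_{12} = e_1·c_2 = 2.3094.
u_2 = c_2 − 2.3094·e_1 = (1.3333, -1.6667, 0.3333).
‖u_2‖ = 2.1602, so e_2 = (0.6172, -0.7715, 0.1543).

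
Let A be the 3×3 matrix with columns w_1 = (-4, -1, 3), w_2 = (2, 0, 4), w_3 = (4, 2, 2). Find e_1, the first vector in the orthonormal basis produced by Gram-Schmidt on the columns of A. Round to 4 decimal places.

w_1 = (-4, -1, 3); ‖w_1‖ = 5.0990, so e_1 = (-0.7845, -0.1961, 0.5883).

e_1 = (-0.7845, -0.1961, 0.5883)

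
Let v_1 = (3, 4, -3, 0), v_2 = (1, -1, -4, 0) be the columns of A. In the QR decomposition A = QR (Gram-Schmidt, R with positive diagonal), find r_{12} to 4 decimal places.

e_1 = v_1/‖v_1‖ = (3, 4, -3, 0)/5.8310 = (0.5145, 0.6860, -0.5145, 0.0000).
r_{12} = e_1·v_2 = 1.8865.

r_{12} = 1.8865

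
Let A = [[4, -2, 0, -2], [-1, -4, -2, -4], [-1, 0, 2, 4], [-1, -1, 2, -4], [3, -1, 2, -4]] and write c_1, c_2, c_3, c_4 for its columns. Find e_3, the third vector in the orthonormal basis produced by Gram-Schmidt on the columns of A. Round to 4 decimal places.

e_3 = (-0.0803, -0.2299, 0.5802, 0.6422, 0.4379)

c_1 = (4, -1, -1, -1, 3); ‖c_1‖ = 5.2915, so e_1 = (0.7559, -0.1890, -0.1890, -0.1890, 0.5669).
e_1·c_2 = 0.7559·(-2) + (-0.1890)·(-4) + (-0.1890)·0 + (-0.1890)·(-1) + 0.5669·(-1) = -1.1339.
u_2 = c_2 + 1.1339·e_1 = (-1.1429, -4.2143, -0.2143, -1.2143, -0.3571).
‖u_2‖ = 4.5513, so e_2 = (-0.2511, -0.9260, -0.0471, -0.2668, -0.0785).
e_1·c_3 = 0.7559·0 + (-0.1890)·(-2) + (-0.1890)·2 + (-0.1890)·2 + 0.5669·2 = 0.7559; e_2·c_3 = (-0.2511)·0 + (-0.9260)·(-2) + (-0.0471)·2 + (-0.2668)·2 + (-0.0785)·2 = 1.0672.
u_3 = c_3 − 0.7559·e_1 − 1.0672·e_2 = (-0.3034, -0.8690, 2.1931, 2.4276, 1.6552).
‖u_3‖ = 3.7802, so e_3 = (-0.0803, -0.2299, 0.5802, 0.6422, 0.4379).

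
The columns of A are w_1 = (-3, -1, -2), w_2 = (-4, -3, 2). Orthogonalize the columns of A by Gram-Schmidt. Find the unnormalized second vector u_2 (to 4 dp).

u_2 = (-1.6429, -2.2143, 3.5714)

q_1 = w_1/‖w_1‖ = (-3, -1, -2)/3.7417 = (-0.8018, -0.2673, -0.5345).
r_{12} = q_1·w_2 = 2.9399.
u_2 = w_2 − 2.9399·q_1 = (-1.6429, -2.2143, 3.5714).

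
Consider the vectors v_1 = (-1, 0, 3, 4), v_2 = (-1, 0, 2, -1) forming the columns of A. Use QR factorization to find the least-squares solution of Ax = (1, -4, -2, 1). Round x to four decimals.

v_1 = (-1, 0, 3, 4); ‖v_1‖ = 5.0990, so q_1 = (-0.1961, 0.0000, 0.5883, 0.7845).
q_1·v_2 = (-0.1961)·(-1) + 0.0000·0 + 0.5883·2 + 0.7845·(-1) = 0.5883.
u_2 = v_2 − 0.5883·q_1 = (-0.8846, 0.0000, 1.6538, -1.4615).
‖u_2‖ = 2.3778, so q_2 = (-0.3720, 0.0000, 0.6955, -0.6147).
Qᵀb = (-0.5883, -2.3778).
Back-substitute: x_2 = -2.3778/2.3778 = -1.0000.
x_1 = (-0.5883 − 0.5883·(-1.0000))/5.0990 = 0.0000.

x = (0.0000, -1.0000)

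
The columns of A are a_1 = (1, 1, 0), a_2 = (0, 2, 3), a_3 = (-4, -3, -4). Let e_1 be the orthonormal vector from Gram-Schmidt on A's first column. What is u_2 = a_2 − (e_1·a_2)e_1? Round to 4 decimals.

u_2 = (-1.0000, 1.0000, 3.0000)

e_1 = a_1/‖a_1‖ = (1, 1, 0)/1.4142 = (0.7071, 0.7071, 0.0000).
r_{12} = e_1·a_2 = 1.4142.
u_2 = a_2 − 1.4142·e_1 = (-1.0000, 1.0000, 3.0000).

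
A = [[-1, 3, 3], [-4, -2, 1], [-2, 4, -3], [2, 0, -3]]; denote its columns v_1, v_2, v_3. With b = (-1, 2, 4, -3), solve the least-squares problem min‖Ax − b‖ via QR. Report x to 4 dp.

x = (-0.9177, 0.1560, -0.3444)

q_1 = v_1/‖v_1‖ = (-1, -4, -2, 2)/5.0000 = (-0.2000, -0.8000, -0.4000, 0.4000).
r_{12} = q_1·v_2 = -0.6000.
u_2 = v_2 + 0.6000·q_1 = (2.8800, -2.4800, 3.7600, 0.2400).
‖u_2‖ = 5.3516, so q_2 = (0.5382, -0.4634, 0.7026, 0.0448).
r_{13} = q_1·v_3 = -1.4000; r_{23} = q_2·v_3 = -1.0913.
u_3 = v_3 + 1.4000·q_1 + 1.0913·q_2 = (3.3073, -0.6257, -2.7933, -2.3911).
‖u_3‖ = 4.9849, so q_3 = (0.6635, -0.1255, -0.5604, -0.4797).
Qᵀb = (-4.2000, 1.2108, -1.7169).
Back-substitute: x_3 = -1.7169/4.9849 = -0.3444.
x_2 = (1.2108 + 1.0913·(-0.3444))/5.3516 = 0.1560.
x_1 = (-4.2000 + 0.6000·0.1560 + 1.4000·(-0.3444))/5.0000 = -0.9177.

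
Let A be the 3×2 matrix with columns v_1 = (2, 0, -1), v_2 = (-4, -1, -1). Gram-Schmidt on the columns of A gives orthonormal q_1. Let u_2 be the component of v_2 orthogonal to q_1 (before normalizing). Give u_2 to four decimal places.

u_2 = (-1.2000, -1.0000, -2.4000)

v_1 = (2, 0, -1); ‖v_1‖ = 2.2361, so q_1 = (0.8944, 0.0000, -0.4472).
q_1·v_2 = 0.8944·(-4) + 0.0000·(-1) + (-0.4472)·(-1) = -3.1305.
u_2 = v_2 + 3.1305·q_1 = (-1.2000, -1.0000, -2.4000).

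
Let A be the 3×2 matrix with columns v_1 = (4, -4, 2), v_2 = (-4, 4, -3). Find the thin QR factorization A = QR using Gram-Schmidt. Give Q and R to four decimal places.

v_1 = (4, -4, 2); ‖v_1‖ = 6.0000, so q_1 = (0.6667, -0.6667, 0.3333).
q_1·v_2 = 0.6667·(-4) + (-0.6667)·4 + 0.3333·(-3) = -6.3333.
u_2 = v_2 + 6.3333·q_1 = (0.2222, -0.2222, -0.8889).
‖u_2‖ = 0.9428, so q_2 = (0.2357, -0.2357, -0.9428).

Q = [[0.6667, 0.2357], [-0.6667, -0.2357], [0.3333, -0.9428]], R = [[6.0000, -6.3333], [0.0000, 0.9428]]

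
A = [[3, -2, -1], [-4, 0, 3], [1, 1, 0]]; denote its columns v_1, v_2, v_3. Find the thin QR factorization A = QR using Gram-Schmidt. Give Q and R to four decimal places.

Q = [[0.5883, -0.7081, 0.3904], [-0.7845, -0.3828, 0.4880], [0.1961, 0.5933, 0.7807]], R = [[5.0990, -0.9806, -2.9417], [0.0000, 2.0096, -0.4402], [0.0000, 0.0000, 1.0735]]

v_1 = (3, -4, 1); ‖v_1‖ = 5.0990, so q_1 = (0.5883, -0.7845, 0.1961).
q_1·v_2 = 0.5883·(-2) + (-0.7845)·0 + 0.1961·1 = -0.9806.
u_2 = v_2 + 0.9806·q_1 = (-1.4231, -0.7692, 1.1923).
‖u_2‖ = 2.0096, so q_2 = (-0.7081, -0.3828, 0.5933).
q_1·v_3 = 0.5883·(-1) + (-0.7845)·3 + 0.1961·0 = -2.9417; q_2·v_3 = (-0.7081)·(-1) + (-0.3828)·3 + 0.5933·0 = -0.4402.
u_3 = v_3 + 2.9417·q_1 + 0.4402·q_2 = (0.4190, 0.5238, 0.8381).
‖u_3‖ = 1.0735, so q_3 = (0.3904, 0.4880, 0.7807).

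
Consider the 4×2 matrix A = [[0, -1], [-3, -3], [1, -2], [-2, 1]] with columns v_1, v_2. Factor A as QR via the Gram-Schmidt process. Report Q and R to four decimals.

v_1 = (0, -3, 1, -2); ‖v_1‖ = 3.7417, so q_1 = (0.0000, -0.8018, 0.2673, -0.5345).
q_1·v_2 = 0.0000·(-1) + (-0.8018)·(-3) + 0.2673·(-2) + (-0.5345)·1 = 1.3363.
u_2 = v_2 − 1.3363·q_1 = (-1.0000, -1.9286, -2.3571, 1.7143).
‖u_2‖ = 3.6351, so q_2 = (-0.2751, -0.5305, -0.6484, 0.4716).

Q = [[0.0000, -0.2751], [-0.8018, -0.5305], [0.2673, -0.6484], [-0.5345, 0.4716]], R = [[3.7417, 1.3363], [0.0000, 3.6351]]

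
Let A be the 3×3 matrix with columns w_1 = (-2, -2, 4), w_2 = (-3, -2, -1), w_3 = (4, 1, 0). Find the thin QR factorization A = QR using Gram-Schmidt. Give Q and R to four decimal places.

Q = [[-0.4082, -0.7071, 0.5774], [-0.4082, -0.4243, -0.8083], [0.8165, -0.5657, -0.1155]], R = [[4.8990, 1.2247, -2.0412], [0.0000, 3.5355, -3.2527], [0.0000, 0.0000, 1.5011]]

q_1 = w_1/‖w_1‖ = (-2, -2, 4)/4.8990 = (-0.4082, -0.4082, 0.8165).
r_{12} = q_1·w_2 = 1.2247.
u_2 = w_2 − 1.2247·q_1 = (-2.5000, -1.5000, -2.0000).
‖u_2‖ = 3.5355, so q_2 = (-0.7071, -0.4243, -0.5657).
r_{13} = q_1·w_3 = -2.0412; r_{23} = q_2·w_3 = -3.2527.
u_3 = w_3 + 2.0412·q_1 + 3.2527·q_2 = (0.8667, -1.2133, -0.1733).
‖u_3‖ = 1.5011, so q_3 = (0.5774, -0.8083, -0.1155).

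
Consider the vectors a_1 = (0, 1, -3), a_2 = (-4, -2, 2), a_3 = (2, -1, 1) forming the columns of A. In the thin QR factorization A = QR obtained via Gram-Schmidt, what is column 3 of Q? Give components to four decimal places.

e_1 = a_1/‖a_1‖ = (0, 1, -3)/3.1623 = (0.0000, 0.3162, -0.9487).
r_{12} = e_1·a_2 = -2.5298.
u_2 = a_2 + 2.5298·e_1 = (-4.0000, -1.2000, -0.4000).
‖u_2‖ = 4.1952, so e_2 = (-0.9535, -0.2860, -0.0953).
r_{13} = e_1·a_3 = -1.2649; r_{23} = e_2·a_3 = -1.7162.
u_3 = a_3 + 1.2649·e_1 + 1.7162·e_2 = (0.3636, -1.0909, -0.3636).
‖u_3‖ = 1.2060, so e_3 = (0.3015, -0.9045, -0.3015).

e_3 = (0.3015, -0.9045, -0.3015)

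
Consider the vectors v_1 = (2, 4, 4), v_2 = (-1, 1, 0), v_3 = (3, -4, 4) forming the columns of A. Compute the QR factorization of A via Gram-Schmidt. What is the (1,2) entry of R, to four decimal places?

v_1 = (2, 4, 4); ‖v_1‖ = 6.0000, so e_1 = (0.3333, 0.6667, 0.6667).
r_{12} = e_1·v_2 = 0.3333.

r_{12} = 0.3333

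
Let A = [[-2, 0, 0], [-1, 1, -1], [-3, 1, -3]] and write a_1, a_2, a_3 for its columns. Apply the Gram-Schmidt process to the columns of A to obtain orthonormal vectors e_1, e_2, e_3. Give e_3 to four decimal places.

e_1 = a_1/‖a_1‖ = (-2, -1, -3)/3.7417 = (-0.5345, -0.2673, -0.8018).
r_{12} = e_1·a_2 = -1.0690.
u_2 = a_2 + 1.0690·e_1 = (-0.5714, 0.7143, 0.1429).
‖u_2‖ = 0.9258, so e_2 = (-0.6172, 0.7715, 0.1543).
r_{13} = e_1·a_3 = 2.6726; r_{23} = e_2·a_3 = -1.2344.
u_3 = a_3 − 2.6726·e_1 + 1.2344·e_2 = (0.6667, 0.6667, -0.6667).
‖u_3‖ = 1.1547, so e_3 = (0.5774, 0.5774, -0.5774).

e_3 = (0.5774, 0.5774, -0.5774)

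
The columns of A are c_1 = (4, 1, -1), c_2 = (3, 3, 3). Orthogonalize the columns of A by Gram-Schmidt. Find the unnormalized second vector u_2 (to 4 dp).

c_1 = (4, 1, -1); ‖c_1‖ = 4.2426, so e_1 = (0.9428, 0.2357, -0.2357).
e_1·c_2 = 0.9428·3 + 0.2357·3 + (-0.2357)·3 = 2.8284.
u_2 = c_2 − 2.8284·e_1 = (0.3333, 2.3333, 3.6667).

u_2 = (0.3333, 2.3333, 3.6667)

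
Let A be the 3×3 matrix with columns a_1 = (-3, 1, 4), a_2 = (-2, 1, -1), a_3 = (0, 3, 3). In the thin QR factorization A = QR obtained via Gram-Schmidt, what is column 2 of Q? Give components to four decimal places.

a_1 = (-3, 1, 4); ‖a_1‖ = 5.0990, so e_1 = (-0.5883, 0.1961, 0.7845).
e_1·a_2 = (-0.5883)·(-2) + 0.1961·1 + 0.7845·(-1) = 0.5883.
u_2 = a_2 − 0.5883·e_1 = (-1.6538, 0.8846, -1.4615).
‖u_2‖ = 2.3778, so e_2 = (-0.6955, 0.3720, -0.6147).

e_2 = (-0.6955, 0.3720, -0.6147)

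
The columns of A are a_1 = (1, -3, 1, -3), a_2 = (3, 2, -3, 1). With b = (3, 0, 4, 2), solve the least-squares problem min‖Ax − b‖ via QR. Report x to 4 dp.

x = (0.0369, -0.0290)

e_1 = a_1/‖a_1‖ = (1, -3, 1, -3)/4.4721 = (0.2236, -0.6708, 0.2236, -0.6708).
r_{12} = e_1·a_2 = -2.0125.
u_2 = a_2 + 2.0125·e_1 = (3.4500, 0.6500, -2.5500, -0.3500).
‖u_2‖ = 4.3532, so e_2 = (0.7925, 0.1493, -0.5858, -0.0804).
Qᵀb = (0.2236, -0.1263).
Back-substitute: x_2 = -0.1263/4.3532 = -0.0290.
x_1 = (0.2236 + 2.0125·(-0.0290))/4.4721 = 0.0369.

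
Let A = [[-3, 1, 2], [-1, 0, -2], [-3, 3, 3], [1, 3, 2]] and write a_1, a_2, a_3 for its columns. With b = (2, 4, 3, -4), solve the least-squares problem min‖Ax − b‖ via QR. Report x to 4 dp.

x = (-1.7241, 0.2414, -1.2414)

a_1 = (-3, -1, -3, 1); ‖a_1‖ = 4.4721, so q_1 = (-0.6708, -0.2236, -0.6708, 0.2236).
q_1·a_2 = (-0.6708)·1 + (-0.2236)·0 + (-0.6708)·3 + 0.2236·3 = -2.0125.
u_2 = a_2 + 2.0125·q_1 = (-0.3500, -0.4500, 1.6500, 3.4500).
‖u_2‖ = 3.8665, so q_2 = (-0.0905, -0.1164, 0.4267, 0.8923).
q_1·a_3 = (-0.6708)·2 + (-0.2236)·(-2) + (-0.6708)·3 + 0.2236·2 = -2.4597; q_2·a_3 = (-0.0905)·2 + (-0.1164)·(-2) + 0.4267·3 + 0.8923·2 = 3.1165.
u_3 = a_3 + 2.4597·q_1 − 3.1165·q_2 = (0.6321, -2.1873, 0.0201, -0.2308).
‖u_3‖ = 2.2885, so q_3 = (0.2762, -0.9558, 0.0088, -0.1008).
Qᵀb = (-5.1430, -2.9355, -2.8410).
Back-substitute: x_3 = -2.8410/2.2885 = -1.2414.
x_2 = (-2.9355 − 3.1165·(-1.2414))/3.8665 = 0.2414.
x_1 = (-5.1430 + 2.0125·0.2414 + 2.4597·(-1.2414))/4.4721 = -1.7241.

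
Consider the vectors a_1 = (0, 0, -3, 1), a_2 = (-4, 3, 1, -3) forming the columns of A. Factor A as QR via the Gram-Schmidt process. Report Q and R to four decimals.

a_1 = (0, 0, -3, 1); ‖a_1‖ = 3.1623, so e_1 = (0.0000, 0.0000, -0.9487, 0.3162).
e_1·a_2 = 0.0000·(-4) + 0.0000·3 + (-0.9487)·1 + 0.3162·(-3) = -1.8974.
u_2 = a_2 + 1.8974·e_1 = (-4.0000, 3.0000, -0.8000, -2.4000).
‖u_2‖ = 5.6036, so e_2 = (-0.7138, 0.5354, -0.1428, -0.4283).

Q = [[0.0000, -0.7138], [0.0000, 0.5354], [-0.9487, -0.1428], [0.3162, -0.4283]], R = [[3.1623, -1.8974], [0.0000, 5.6036]]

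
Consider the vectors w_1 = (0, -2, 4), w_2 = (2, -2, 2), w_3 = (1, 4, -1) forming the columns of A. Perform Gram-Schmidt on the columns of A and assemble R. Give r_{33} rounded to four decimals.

r_{33} = 3.2660

q_1 = w_1/‖w_1‖ = (0, -2, 4)/4.4721 = (0.0000, -0.4472, 0.8944).
r_{12} = q_1·w_2 = 2.6833.
u_2 = w_2 − 2.6833·q_1 = (2.0000, -0.8000, -0.4000).
‖u_2‖ = 2.1909, so q_2 = (0.9129, -0.3651, -0.1826).
r_{13} = q_1·w_3 = -2.6833; r_{23} = q_2·w_3 = -0.3651.
u_3 = w_3 + 2.6833·q_1 + 0.3651·q_2 = (1.3333, 2.6667, 1.3333).
r_{33} = ‖u_3‖ = 3.2660.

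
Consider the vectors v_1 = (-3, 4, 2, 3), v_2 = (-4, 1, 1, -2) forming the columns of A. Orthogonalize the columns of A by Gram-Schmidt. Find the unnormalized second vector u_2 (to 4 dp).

u_2 = (-3.0526, -0.2632, 0.3684, -2.9474)

q_1 = v_1/‖v_1‖ = (-3, 4, 2, 3)/6.1644 = (-0.4867, 0.6489, 0.3244, 0.4867).
r_{12} = q_1·v_2 = 1.9467.
u_2 = v_2 − 1.9467·q_1 = (-3.0526, -0.2632, 0.3684, -2.9474).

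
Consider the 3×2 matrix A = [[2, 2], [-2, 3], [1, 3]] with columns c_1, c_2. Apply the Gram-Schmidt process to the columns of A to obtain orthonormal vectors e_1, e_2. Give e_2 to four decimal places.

e_2 = (0.3800, 0.6887, 0.6175)

c_1 = (2, -2, 1); ‖c_1‖ = 3.0000, so e_1 = (0.6667, -0.6667, 0.3333).
e_1·c_2 = 0.6667·2 + (-0.6667)·3 + 0.3333·3 = 0.3333.
u_2 = c_2 − 0.3333·e_1 = (1.7778, 3.2222, 2.8889).
‖u_2‖ = 4.6786, so e_2 = (0.3800, 0.6887, 0.6175).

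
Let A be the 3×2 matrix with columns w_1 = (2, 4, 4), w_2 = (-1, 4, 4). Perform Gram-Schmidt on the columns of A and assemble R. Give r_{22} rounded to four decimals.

q_1 = w_1/‖w_1‖ = (2, 4, 4)/6.0000 = (0.3333, 0.6667, 0.6667).
r_{12} = q_1·w_2 = 5.0000.
u_2 = w_2 − 5.0000·q_1 = (-2.6667, 0.6667, 0.6667).
r_{22} = ‖u_2‖ = 2.8284.

r_{22} = 2.8284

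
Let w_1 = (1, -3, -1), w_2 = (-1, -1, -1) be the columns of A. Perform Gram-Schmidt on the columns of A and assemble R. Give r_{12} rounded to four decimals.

r_{12} = 0.9045

q_1 = w_1/‖w_1‖ = (1, -3, -1)/3.3166 = (0.3015, -0.9045, -0.3015).
r_{12} = q_1·w_2 = 0.9045.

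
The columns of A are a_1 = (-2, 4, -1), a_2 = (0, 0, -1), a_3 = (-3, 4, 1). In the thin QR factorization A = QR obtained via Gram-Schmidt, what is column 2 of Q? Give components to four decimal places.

a_1 = (-2, 4, -1); ‖a_1‖ = 4.5826, so q_1 = (-0.4364, 0.8729, -0.2182).
q_1·a_2 = (-0.4364)·0 + 0.8729·0 + (-0.2182)·(-1) = 0.2182.
u_2 = a_2 − 0.2182·q_1 = (0.0952, -0.1905, -0.9524).
‖u_2‖ = 0.9759, so q_2 = (0.0976, -0.1952, -0.9759).

q_2 = (0.0976, -0.1952, -0.9759)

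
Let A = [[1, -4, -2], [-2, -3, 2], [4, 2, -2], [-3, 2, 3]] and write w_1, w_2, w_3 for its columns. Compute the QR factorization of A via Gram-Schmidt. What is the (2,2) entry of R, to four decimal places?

e_1 = w_1/‖w_1‖ = (1, -2, 4, -3)/5.4772 = (0.1826, -0.3651, 0.7303, -0.5477).
r_{12} = e_1·w_2 = 0.7303.
u_2 = w_2 − 0.7303·e_1 = (-4.1333, -2.7333, 1.4667, 2.4000).
r_{22} = ‖u_2‖ = 5.6980.

r_{22} = 5.6980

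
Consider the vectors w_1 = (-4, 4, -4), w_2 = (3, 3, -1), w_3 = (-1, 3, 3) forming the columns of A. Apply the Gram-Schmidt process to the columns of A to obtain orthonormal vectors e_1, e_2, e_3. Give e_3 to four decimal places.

e_3 = (-0.2673, 0.5345, 0.8018)

w_1 = (-4, 4, -4); ‖w_1‖ = 6.9282, so e_1 = (-0.5774, 0.5774, -0.5774).
e_1·w_2 = (-0.5774)·3 + 0.5774·3 + (-0.5774)·(-1) = 0.5774.
u_2 = w_2 − 0.5774·e_1 = (3.3333, 2.6667, -0.6667).
‖u_2‖ = 4.3205, so e_2 = (0.7715, 0.6172, -0.1543).
e_1·w_3 = (-0.5774)·(-1) + 0.5774·3 + (-0.5774)·3 = 0.5774; e_2·w_3 = 0.7715·(-1) + 0.6172·3 + (-0.1543)·3 = 0.6172.
u_3 = w_3 − 0.5774·e_1 − 0.6172·e_2 = (-1.1429, 2.2857, 3.4286).
‖u_3‖ = 4.2762, so e_3 = (-0.2673, 0.5345, 0.8018).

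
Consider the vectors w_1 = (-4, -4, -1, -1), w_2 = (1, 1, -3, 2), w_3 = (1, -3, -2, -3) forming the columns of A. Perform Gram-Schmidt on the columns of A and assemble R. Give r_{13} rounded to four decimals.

r_{13} = 2.2295

w_1 = (-4, -4, -1, -1); ‖w_1‖ = 5.8310, so q_1 = (-0.6860, -0.6860, -0.1715, -0.1715).
r_{13} = q_1·w_3 = 2.2295.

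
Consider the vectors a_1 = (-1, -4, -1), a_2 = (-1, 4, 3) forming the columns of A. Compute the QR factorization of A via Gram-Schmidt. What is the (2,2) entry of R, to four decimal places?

r_{22} = 2.8284

a_1 = (-1, -4, -1); ‖a_1‖ = 4.2426, so q_1 = (-0.2357, -0.9428, -0.2357).
q_1·a_2 = (-0.2357)·(-1) + (-0.9428)·4 + (-0.2357)·3 = -4.2426.
u_2 = a_2 + 4.2426·q_1 = (-2.0000, 0.0000, 2.0000).
r_{22} = ‖u_2‖ = 2.8284.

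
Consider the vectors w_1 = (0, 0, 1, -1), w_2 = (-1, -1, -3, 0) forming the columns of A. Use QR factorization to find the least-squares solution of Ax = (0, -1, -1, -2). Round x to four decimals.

x = (1.7692, 0.8462)

w_1 = (0, 0, 1, -1); ‖w_1‖ = 1.4142, so q_1 = (0.0000, 0.0000, 0.7071, -0.7071).
q_1·w_2 = 0.0000·(-1) + 0.0000·(-1) + 0.7071·(-3) + (-0.7071)·0 = -2.1213.
u_2 = w_2 + 2.1213·q_1 = (-1.0000, -1.0000, -1.5000, -1.5000).
‖u_2‖ = 2.5495, so q_2 = (-0.3922, -0.3922, -0.5883, -0.5883).
Qᵀb = (0.7071, 2.1573).
Back-substitute: x_2 = 2.1573/2.5495 = 0.8462.
x_1 = (0.7071 + 2.1213·0.8462)/1.4142 = 1.7692.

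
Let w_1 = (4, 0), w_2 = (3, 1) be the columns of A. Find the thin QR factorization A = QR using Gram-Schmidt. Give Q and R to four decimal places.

w_1 = (4, 0); ‖w_1‖ = 4.0000, so e_1 = (1.0000, 0.0000).
e_1·w_2 = 1.0000·3 + 0.0000·1 = 3.0000.
u_2 = w_2 − 3.0000·e_1 = (0.0000, 1.0000).
‖u_2‖ = 1.0000, so e_2 = (0.0000, 1.0000).

Q = [[1.0000, 0.0000], [0.0000, 1.0000]], R = [[4.0000, 3.0000], [0.0000, 1.0000]]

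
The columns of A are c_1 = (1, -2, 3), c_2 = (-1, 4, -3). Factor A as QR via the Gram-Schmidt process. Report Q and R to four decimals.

c_1 = (1, -2, 3); ‖c_1‖ = 3.7417, so q_1 = (0.2673, -0.5345, 0.8018).
q_1·c_2 = 0.2673·(-1) + (-0.5345)·4 + 0.8018·(-3) = -4.8107.
u_2 = c_2 + 4.8107·q_1 = (0.2857, 1.4286, 0.8571).
‖u_2‖ = 1.6903, so q_2 = (0.1690, 0.8452, 0.5071).

Q = [[0.2673, 0.1690], [-0.5345, 0.8452], [0.8018, 0.5071]], R = [[3.7417, -4.8107], [0.0000, 1.6903]]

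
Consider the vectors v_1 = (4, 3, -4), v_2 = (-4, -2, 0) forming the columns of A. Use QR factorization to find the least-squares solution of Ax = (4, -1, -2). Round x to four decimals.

v_1 = (4, 3, -4); ‖v_1‖ = 6.4031, so q_1 = (0.6247, 0.4685, -0.6247).
q_1·v_2 = 0.6247·(-4) + 0.4685·(-2) + (-0.6247)·0 = -3.4358.
u_2 = v_2 + 3.4358·q_1 = (-1.8537, -0.3902, -2.1463).
‖u_2‖ = 2.8627, so q_2 = (-0.6475, -0.1363, -0.7498).
Qᵀb = (3.2796, -0.9542).
Back-substitute: x_2 = -0.9542/2.8627 = -0.3333.
x_1 = (3.2796 + 3.4358·(-0.3333))/6.4031 = 0.3333.

x = (0.3333, -0.3333)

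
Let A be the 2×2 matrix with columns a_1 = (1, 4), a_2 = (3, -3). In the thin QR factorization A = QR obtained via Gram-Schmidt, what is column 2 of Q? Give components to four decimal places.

a_1 = (1, 4); ‖a_1‖ = 4.1231, so e_1 = (0.2425, 0.9701).
e_1·a_2 = 0.2425·3 + 0.9701·(-3) = -2.1828.
u_2 = a_2 + 2.1828·e_1 = (3.5294, -0.8824).
‖u_2‖ = 3.6380, so e_2 = (0.9701, -0.2425).

e_2 = (0.9701, -0.2425)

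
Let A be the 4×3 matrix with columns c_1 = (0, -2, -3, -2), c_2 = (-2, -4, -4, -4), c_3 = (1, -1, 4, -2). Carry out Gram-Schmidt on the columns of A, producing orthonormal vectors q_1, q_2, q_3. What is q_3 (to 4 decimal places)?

q_3 = (0.5575, -0.2980, 0.5575, -0.5382)

q_1 = c_1/‖c_1‖ = (0, -2, -3, -2)/4.1231 = (0.0000, -0.4851, -0.7276, -0.4851).
r_{12} = q_1·c_2 = 6.7910.
u_2 = c_2 − 6.7910·q_1 = (-2.0000, -0.7059, 0.9412, -0.7059).
‖u_2‖ = 2.4254, so q_2 = (-0.8246, -0.2910, 0.3881, -0.2910).
r_{13} = q_1·c_3 = -1.4552; r_{23} = q_2·c_3 = 1.6007.
u_3 = c_3 + 1.4552·q_1 − 1.6007·q_2 = (2.3200, -1.2400, 2.3200, -2.2400).
‖u_3‖ = 4.1617, so q_3 = (0.5575, -0.2980, 0.5575, -0.5382).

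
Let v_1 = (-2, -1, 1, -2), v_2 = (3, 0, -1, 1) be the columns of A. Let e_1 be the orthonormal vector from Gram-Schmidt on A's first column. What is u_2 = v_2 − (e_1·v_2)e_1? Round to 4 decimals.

v_1 = (-2, -1, 1, -2); ‖v_1‖ = 3.1623, so e_1 = (-0.6325, -0.3162, 0.3162, -0.6325).
e_1·v_2 = (-0.6325)·3 + (-0.3162)·0 + 0.3162·(-1) + (-0.6325)·1 = -2.8460.
u_2 = v_2 + 2.8460·e_1 = (1.2000, -0.9000, -0.1000, -0.8000).

u_2 = (1.2000, -0.9000, -0.1000, -0.8000)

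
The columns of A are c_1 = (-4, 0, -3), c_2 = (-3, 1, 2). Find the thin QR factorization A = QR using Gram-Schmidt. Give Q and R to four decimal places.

Q = [[-0.8000, -0.5756], [0.0000, 0.2822], [-0.6000, 0.7675]], R = [[5.0000, 1.2000], [0.0000, 3.5440]]

c_1 = (-4, 0, -3); ‖c_1‖ = 5.0000, so e_1 = (-0.8000, 0.0000, -0.6000).
e_1·c_2 = (-0.8000)·(-3) + 0.0000·1 + (-0.6000)·2 = 1.2000.
u_2 = c_2 − 1.2000·e_1 = (-2.0400, 1.0000, 2.7200).
‖u_2‖ = 3.5440, so e_2 = (-0.5756, 0.2822, 0.7675).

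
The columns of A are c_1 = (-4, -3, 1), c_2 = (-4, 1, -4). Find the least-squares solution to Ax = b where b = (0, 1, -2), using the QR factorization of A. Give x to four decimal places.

x = (-0.3166, 0.3591)

c_1 = (-4, -3, 1); ‖c_1‖ = 5.0990, so q_1 = (-0.7845, -0.5883, 0.1961).
q_1·c_2 = (-0.7845)·(-4) + (-0.5883)·1 + 0.1961·(-4) = 1.7650.
u_2 = c_2 − 1.7650·q_1 = (-2.6154, 2.0385, -4.3462).
‖u_2‖ = 5.4667, so q_2 = (-0.4784, 0.3729, -0.7950).
Qᵀb = (-0.9806, 1.9629).
Back-substitute: x_2 = 1.9629/5.4667 = 0.3591.
x_1 = (-0.9806 − 1.7650·0.3591)/5.0990 = -0.3166.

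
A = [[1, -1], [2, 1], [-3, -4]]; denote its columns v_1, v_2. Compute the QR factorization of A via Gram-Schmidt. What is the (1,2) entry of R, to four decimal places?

v_1 = (1, 2, -3); ‖v_1‖ = 3.7417, so e_1 = (0.2673, 0.5345, -0.8018).
r_{12} = e_1·v_2 = 3.4744.

r_{12} = 3.4744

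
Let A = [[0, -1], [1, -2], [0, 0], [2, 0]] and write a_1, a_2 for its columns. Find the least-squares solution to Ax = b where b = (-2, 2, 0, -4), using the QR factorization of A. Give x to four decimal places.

x = (-1.6190, -1.0476)

a_1 = (0, 1, 0, 2); ‖a_1‖ = 2.2361, so e_1 = (0.0000, 0.4472, 0.0000, 0.8944).
e_1·a_2 = 0.0000·(-1) + 0.4472·(-2) + 0.0000·0 + 0.8944·0 = -0.8944.
u_2 = a_2 + 0.8944·e_1 = (-1.0000, -1.6000, 0.0000, 0.8000).
‖u_2‖ = 2.0494, so e_2 = (-0.4880, -0.7807, 0.0000, 0.3904).
Qᵀb = (-2.6833, -2.1470).
Back-substitute: x_2 = -2.1470/2.0494 = -1.0476.
x_1 = (-2.6833 + 0.8944·(-1.0476))/2.2361 = -1.6190.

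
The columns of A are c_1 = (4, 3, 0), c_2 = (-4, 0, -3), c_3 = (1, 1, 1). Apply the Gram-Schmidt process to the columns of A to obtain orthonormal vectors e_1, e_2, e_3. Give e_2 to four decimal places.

e_2 = (-0.3748, 0.4998, -0.7809)

c_1 = (4, 3, 0); ‖c_1‖ = 5.0000, so e_1 = (0.8000, 0.6000, 0.0000).
e_1·c_2 = 0.8000·(-4) + 0.6000·0 + 0.0000·(-3) = -3.2000.
u_2 = c_2 + 3.2000·e_1 = (-1.4400, 1.9200, -3.0000).
‖u_2‖ = 3.8419, so e_2 = (-0.3748, 0.4998, -0.7809).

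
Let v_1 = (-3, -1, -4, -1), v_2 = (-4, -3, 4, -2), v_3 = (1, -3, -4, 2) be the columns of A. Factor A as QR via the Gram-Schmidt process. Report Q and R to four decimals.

Q = [[-0.5774, -0.5800, 0.2910], [-0.1925, -0.4419, -0.8404], [-0.7698, 0.6186, -0.1185], [-0.1925, -0.2927, 0.4415]], R = [[5.1962, 0.1925, 2.6943], [0.0000, 6.7054, -2.3143], [0.0000, 0.0000, 4.1695]]

v_1 = (-3, -1, -4, -1); ‖v_1‖ = 5.1962, so e_1 = (-0.5774, -0.1925, -0.7698, -0.1925).
e_1·v_2 = (-0.5774)·(-4) + (-0.1925)·(-3) + (-0.7698)·4 + (-0.1925)·(-2) = 0.1925.
u_2 = v_2 − 0.1925·e_1 = (-3.8889, -2.9630, 4.1481, -1.9630).
‖u_2‖ = 6.7054, so e_2 = (-0.5800, -0.4419, 0.6186, -0.2927).
e_1·v_3 = (-0.5774)·1 + (-0.1925)·(-3) + (-0.7698)·(-4) + (-0.1925)·2 = 2.6943; e_2·v_3 = (-0.5800)·1 + (-0.4419)·(-3) + 0.6186·(-4) + (-0.2927)·2 = -2.3143.
u_3 = v_3 − 2.6943·e_1 + 2.3143·e_2 = (1.2133, -3.5041, -0.4942, 1.8410).
‖u_3‖ = 4.1695, so e_3 = (0.2910, -0.8404, -0.1185, 0.4415).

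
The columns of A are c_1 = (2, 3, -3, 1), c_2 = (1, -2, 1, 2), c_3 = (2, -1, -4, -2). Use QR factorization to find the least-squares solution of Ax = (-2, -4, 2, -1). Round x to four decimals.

x = (-1.0926, 0.1603, 0.2664)

q_1 = c_1/‖c_1‖ = (2, 3, -3, 1)/4.7958 = (0.4170, 0.6255, -0.6255, 0.2085).
r_{12} = q_1·c_2 = -1.0426.
u_2 = c_2 + 1.0426·q_1 = (1.4348, -1.3478, 0.3478, 2.2174).
‖u_2‖ = 2.9855, so q_2 = (0.4806, -0.4515, 0.1165, 0.7427).
r_{13} = q_1·c_3 = 2.2937; r_{23} = q_2·c_3 = -0.5388.
u_3 = c_3 − 2.2937·q_1 + 0.5388·q_2 = (1.3024, -2.6780, -2.5024, -2.0780).
‖u_3‖ = 4.4101, so q_3 = (0.2953, -0.6073, -0.5674, -0.4712).
Qᵀb = (-4.7958, 0.3350, 1.1747).
Back-substitute: x_3 = 1.1747/4.4101 = 0.2664.
x_2 = (0.3350 + 0.5388·0.2664)/2.9855 = 0.1603.
x_1 = (-4.7958 + 1.0426·0.1603 − 2.2937·0.2664)/4.7958 = -1.0926.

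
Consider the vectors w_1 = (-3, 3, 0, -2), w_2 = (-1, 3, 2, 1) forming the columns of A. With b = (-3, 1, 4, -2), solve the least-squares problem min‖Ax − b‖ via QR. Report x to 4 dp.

w_1 = (-3, 3, 0, -2); ‖w_1‖ = 4.6904, so q_1 = (-0.6396, 0.6396, 0.0000, -0.4264).
q_1·w_2 = (-0.6396)·(-1) + 0.6396·3 + 0.0000·2 + (-0.4264)·1 = 2.1320.
u_2 = w_2 − 2.1320·q_1 = (0.3636, 1.6364, 2.0000, 1.9091).
‖u_2‖ = 3.2333, so q_2 = (0.1125, 0.5061, 0.6186, 0.5904).
Qᵀb = (3.4112, 1.4620).
Back-substitute: x_2 = 1.4620/3.2333 = 0.4522.
x_1 = (3.4112 − 2.1320·0.4522)/4.6904 = 0.5217.

x = (0.5217, 0.4522)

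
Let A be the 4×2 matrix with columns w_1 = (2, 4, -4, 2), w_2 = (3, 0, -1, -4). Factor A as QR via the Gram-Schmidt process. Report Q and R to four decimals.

Q = [[0.3162, 0.5698], [0.6325, -0.0393], [-0.6325, -0.1572], [0.3162, -0.8056]], R = [[6.3246, 0.3162], [0.0000, 5.0892]]

w_1 = (2, 4, -4, 2); ‖w_1‖ = 6.3246, so e_1 = (0.3162, 0.6325, -0.6325, 0.3162).
e_1·w_2 = 0.3162·3 + 0.6325·0 + (-0.6325)·(-1) + 0.3162·(-4) = 0.3162.
u_2 = w_2 − 0.3162·e_1 = (2.9000, -0.2000, -0.8000, -4.1000).
‖u_2‖ = 5.0892, so e_2 = (0.5698, -0.0393, -0.1572, -0.8056).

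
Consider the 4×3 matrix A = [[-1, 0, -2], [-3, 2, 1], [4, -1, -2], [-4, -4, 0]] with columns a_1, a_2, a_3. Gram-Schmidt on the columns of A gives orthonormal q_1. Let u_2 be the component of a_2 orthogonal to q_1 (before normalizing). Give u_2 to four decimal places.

u_2 = (0.1429, 2.4286, -1.5714, -3.4286)

q_1 = a_1/‖a_1‖ = (-1, -3, 4, -4)/6.4807 = (-0.1543, -0.4629, 0.6172, -0.6172).
r_{12} = q_1·a_2 = 0.9258.
u_2 = a_2 − 0.9258·q_1 = (0.1429, 2.4286, -1.5714, -3.4286).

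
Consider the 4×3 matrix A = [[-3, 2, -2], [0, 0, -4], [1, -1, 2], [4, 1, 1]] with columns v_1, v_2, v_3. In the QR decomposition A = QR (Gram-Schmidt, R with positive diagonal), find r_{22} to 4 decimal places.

r_{22} = 2.3778

q_1 = v_1/‖v_1‖ = (-3, 0, 1, 4)/5.0990 = (-0.5883, 0.0000, 0.1961, 0.7845).
r_{12} = q_1·v_2 = -0.5883.
u_2 = v_2 + 0.5883·q_1 = (1.6538, 0.0000, -0.8846, 1.4615).
r_{22} = ‖u_2‖ = 2.3778.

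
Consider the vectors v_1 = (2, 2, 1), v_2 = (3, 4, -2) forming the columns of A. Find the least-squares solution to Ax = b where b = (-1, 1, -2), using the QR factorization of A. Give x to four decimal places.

q_1 = v_1/‖v_1‖ = (2, 2, 1)/3.0000 = (0.6667, 0.6667, 0.3333).
r_{12} = q_1·v_2 = 4.0000.
u_2 = v_2 − 4.0000·q_1 = (0.3333, 1.3333, -3.3333).
‖u_2‖ = 3.6056, so q_2 = (0.0925, 0.3698, -0.9245).
Qᵀb = (-0.6667, 2.1264).
Back-substitute: x_2 = 2.1264/3.6056 = 0.5897.
x_1 = (-0.6667 − 4.0000·0.5897)/3.0000 = -1.0085.

x = (-1.0085, 0.5897)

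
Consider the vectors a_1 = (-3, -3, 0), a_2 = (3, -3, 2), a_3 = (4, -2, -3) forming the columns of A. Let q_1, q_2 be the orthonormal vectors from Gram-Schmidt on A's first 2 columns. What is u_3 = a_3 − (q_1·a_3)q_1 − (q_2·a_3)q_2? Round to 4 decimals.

u_3 = (1.3636, -1.3636, -4.0909)

q_1 = a_1/‖a_1‖ = (-3, -3, 0)/4.2426 = (-0.7071, -0.7071, 0.0000).
r_{12} = q_1·a_2 = 0.0000.
u_2 = a_2 + 0.0000·q_1 = (3.0000, -3.0000, 2.0000).
‖u_2‖ = 4.6904, so q_2 = (0.6396, -0.6396, 0.4264).
r_{13} = q_1·a_3 = -1.4142; r_{23} = q_2·a_3 = 2.5584.
u_3 = a_3 + 1.4142·q_1 − 2.5584·q_2 = (1.3636, -1.3636, -4.0909).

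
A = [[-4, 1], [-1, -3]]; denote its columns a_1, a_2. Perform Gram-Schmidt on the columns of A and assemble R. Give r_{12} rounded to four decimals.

r_{12} = -0.2425

a_1 = (-4, -1); ‖a_1‖ = 4.1231, so e_1 = (-0.9701, -0.2425).
r_{12} = e_1·a_2 = -0.2425.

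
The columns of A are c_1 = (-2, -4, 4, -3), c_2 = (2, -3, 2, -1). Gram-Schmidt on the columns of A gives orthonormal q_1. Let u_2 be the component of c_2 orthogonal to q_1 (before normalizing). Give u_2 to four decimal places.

c_1 = (-2, -4, 4, -3); ‖c_1‖ = 6.7082, so q_1 = (-0.2981, -0.5963, 0.5963, -0.4472).
q_1·c_2 = (-0.2981)·2 + (-0.5963)·(-3) + 0.5963·2 + (-0.4472)·(-1) = 2.8324.
u_2 = c_2 − 2.8324·q_1 = (2.8444, -1.3111, 0.3111, 0.2667).

u_2 = (2.8444, -1.3111, 0.3111, 0.2667)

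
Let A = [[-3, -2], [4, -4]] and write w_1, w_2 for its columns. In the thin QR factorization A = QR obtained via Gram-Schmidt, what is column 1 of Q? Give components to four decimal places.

e_1 = (-0.6000, 0.8000)

w_1 = (-3, 4); ‖w_1‖ = 5.0000, so e_1 = (-0.6000, 0.8000).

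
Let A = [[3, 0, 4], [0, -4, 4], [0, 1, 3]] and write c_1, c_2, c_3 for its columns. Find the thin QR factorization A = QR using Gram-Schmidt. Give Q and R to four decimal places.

Q = [[1.0000, 0.0000, 0.0000], [0.0000, -0.9701, 0.2425], [0.0000, 0.2425, 0.9701]], R = [[3.0000, 0.0000, 4.0000], [0.0000, 4.1231, -3.1530], [0.0000, 0.0000, 3.8806]]

e_1 = c_1/‖c_1‖ = (3, 0, 0)/3.0000 = (1.0000, 0.0000, 0.0000).
r_{12} = e_1·c_2 = 0.0000.
u_2 = c_2 + 0.0000·e_1 = (0.0000, -4.0000, 1.0000).
‖u_2‖ = 4.1231, so e_2 = (0.0000, -0.9701, 0.2425).
r_{13} = e_1·c_3 = 4.0000; r_{23} = e_2·c_3 = -3.1530.
u_3 = c_3 − 4.0000·e_1 + 3.1530·e_2 = (0.0000, 0.9412, 3.7647).
‖u_3‖ = 3.8806, so e_3 = (0.0000, 0.2425, 0.9701).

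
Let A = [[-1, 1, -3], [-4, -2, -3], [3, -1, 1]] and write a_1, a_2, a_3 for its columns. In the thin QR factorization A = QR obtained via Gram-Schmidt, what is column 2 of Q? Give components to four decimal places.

q_2 = (0.4972, -0.5967, -0.6298)

a_1 = (-1, -4, 3); ‖a_1‖ = 5.0990, so q_1 = (-0.1961, -0.7845, 0.5883).
q_1·a_2 = (-0.1961)·1 + (-0.7845)·(-2) + 0.5883·(-1) = 0.7845.
u_2 = a_2 − 0.7845·q_1 = (1.1538, -1.3846, -1.4615).
‖u_2‖ = 2.3205, so q_2 = (0.4972, -0.5967, -0.6298).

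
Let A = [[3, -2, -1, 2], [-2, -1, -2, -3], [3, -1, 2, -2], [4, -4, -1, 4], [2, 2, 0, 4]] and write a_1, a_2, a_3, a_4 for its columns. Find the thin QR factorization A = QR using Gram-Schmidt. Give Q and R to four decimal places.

a_1 = (3, -2, 3, 4, 2); ‖a_1‖ = 6.4807, so q_1 = (0.4629, -0.3086, 0.4629, 0.6172, 0.3086).
q_1·a_2 = 0.4629·(-2) + (-0.3086)·(-1) + 0.4629·(-1) + 0.6172·(-4) + 0.3086·2 = -2.9318.
u_2 = a_2 + 2.9318·q_1 = (-0.6429, -1.9048, 0.3571, -2.1905, 2.9048).
‖u_2‖ = 4.1719, so q_2 = (-0.1541, -0.4566, 0.0856, -0.5251, 0.6963).
q_1·a_3 = 0.4629·(-1) + (-0.3086)·(-2) + 0.4629·2 + 0.6172·(-1) + 0.3086·0 = 0.4629; q_2·a_3 = (-0.1541)·(-1) + (-0.4566)·(-2) + 0.0856·2 + (-0.5251)·(-1) + 0.6963·0 = 1.7635.
u_3 = a_3 − 0.4629·q_1 − 1.7635·q_2 = (-0.9425, -1.0520, 1.6347, -0.3598, -1.3707).
‖u_3‖ = 2.5838, so q_3 = (-0.3648, -0.4072, 0.6327, -0.1392, -0.5305).
q_1·a_4 = 0.4629·2 + (-0.3086)·(-3) + 0.4629·(-2) + 0.6172·4 + 0.3086·4 = 4.6291; q_2·a_4 = (-0.1541)·2 + (-0.4566)·(-3) + 0.0856·(-2) + (-0.5251)·4 + 0.6963·4 = 1.5752; q_3·a_4 = (-0.3648)·2 + (-0.4072)·(-3) + 0.6327·(-2) + (-0.1392)·4 + (-0.5305)·4 = -3.4526.
u_4 = a_4 − 4.6291·q_1 − 1.5752·q_2 + 3.4526·q_3 = (-1.1596, -2.2580, -2.0932, 1.4891, -0.3570).
‖u_4‖ = 3.6290, so q_4 = (-0.3195, -0.6222, -0.5768, 0.4103, -0.0984).

Q = [[0.4629, -0.1541, -0.3648, -0.3195], [-0.3086, -0.4566, -0.4072, -0.6222], [0.4629, 0.0856, 0.6327, -0.5768], [0.6172, -0.5251, -0.1392, 0.4103], [0.3086, 0.6963, -0.5305, -0.0984]], R = [[6.4807, -2.9318, 0.4629, 4.6291], [0.0000, 4.1719, 1.7635, 1.5752], [0.0000, 0.0000, 2.5838, -3.4526], [0.0000, 0.0000, 0.0000, 3.6290]]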